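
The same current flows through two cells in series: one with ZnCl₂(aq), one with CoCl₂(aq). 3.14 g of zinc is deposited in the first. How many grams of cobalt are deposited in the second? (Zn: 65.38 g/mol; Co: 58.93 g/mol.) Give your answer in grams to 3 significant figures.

n(Zn) = 3.14 / 65.38 = 0.04803 mol
Zn²⁺ + 2e⁻ → Zn, so n(e⁻) = 2 × 0.04803 = 0.09606 mol
Since the cells are in series, n(e⁻) in the Co cell is also 0.09606 mol.
Co²⁺ + 2e⁻ → Co, so n(Co) = 0.09606 / 2 = 0.04803 mol
m(Co) = 0.04803 × 58.93 = 2.83 g

2.83 g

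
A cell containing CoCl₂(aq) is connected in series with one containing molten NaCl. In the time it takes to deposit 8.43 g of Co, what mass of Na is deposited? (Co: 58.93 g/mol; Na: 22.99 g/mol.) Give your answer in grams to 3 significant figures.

n(Co) = 8.43 / 58.93 = 0.1431 mol
Co²⁺ + 2e⁻ → Co, so n(e⁻) = 2 × 0.1431 = 0.2862 mol
In series, the same 0.2862 mol of electrons flows through the second cell.
Na⁺ + e⁻ → Na, so n(Na) = 0.2862 mol
m(Na) = 0.2862 × 22.99 = 6.58 g

6.58 g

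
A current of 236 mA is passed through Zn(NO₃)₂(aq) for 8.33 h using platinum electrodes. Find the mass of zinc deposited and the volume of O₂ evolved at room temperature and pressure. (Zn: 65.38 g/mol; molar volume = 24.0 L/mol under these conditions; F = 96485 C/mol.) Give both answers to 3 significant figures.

2.40 g Zn; 0.440 L O₂

Q = 0.236 × 29988 = 7077 C; n(e⁻) = 7077 / 96485 = 0.07335 mol
Cathode: Zn²⁺ + 2e⁻ → Zn → n(Zn) = 0.07335/2 = 0.03668 mol → 2.40 g
Anode: 2H₂O → O₂ + 4H⁺ + 4e⁻ → n(O₂) = 0.07335/4 = 0.01834 mol → 0.440 L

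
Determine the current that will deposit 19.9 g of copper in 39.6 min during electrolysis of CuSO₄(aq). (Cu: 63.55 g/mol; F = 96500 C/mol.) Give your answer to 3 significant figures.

25.4 A

n(Cu) = 19.9 / 63.55 = 0.3131 mol
Cu²⁺ + 2e⁻ → Cu, so n(e⁻) = 2 × 0.3131 = 0.6262 mol
Q = 0.6262 × 96500 = 60430 C
I = Q / t = 60430 / 2376 s = 25.4 A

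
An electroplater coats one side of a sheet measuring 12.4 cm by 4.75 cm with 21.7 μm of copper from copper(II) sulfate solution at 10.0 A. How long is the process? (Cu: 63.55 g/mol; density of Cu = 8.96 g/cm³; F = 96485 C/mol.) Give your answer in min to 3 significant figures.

5.80 min

Plated area = 12.4 × 4.75 = 58.90 cm²
Volume = 58.90 × 21.7×10⁻⁴ cm = 0.1278 cm³
m(Cu) = 0.1278 × 8.96 = 1.145 g
n(Cu) = 1.145 / 63.55 = 0.01802 mol; n(e⁻) = 2 × 0.01802 = 0.03604 mol
Q = 0.03604 × 96485 = 3477 C
t = 3477 / 10.0 = 347.7 s = 5.80 min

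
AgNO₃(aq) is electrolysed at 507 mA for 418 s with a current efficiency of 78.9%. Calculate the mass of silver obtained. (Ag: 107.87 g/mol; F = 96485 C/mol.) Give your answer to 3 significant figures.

0.187 g

Q = 0.507 × 418 = 211.9 C
n(e⁻) = 211.9 / 96485 = 0.002196 mol
Ag⁺ + e⁻ → Ag, so theoretical m(Ag) = 0.002196 × 107.87 = 0.2369 g
Actual mass = 78.9% × 0.2369 = 0.187 g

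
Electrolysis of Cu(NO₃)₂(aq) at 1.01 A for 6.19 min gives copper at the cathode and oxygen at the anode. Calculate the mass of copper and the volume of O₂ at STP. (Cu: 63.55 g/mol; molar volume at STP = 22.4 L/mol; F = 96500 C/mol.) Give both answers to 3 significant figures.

Q = 1.01 × 371.4 = 375.1 C; n(e⁻) = 375.1 / 96500 = 0.003887 mol
Cathode: Cu²⁺ + 2e⁻ → Cu → n(Cu) = 0.003887/2 = 0.001944 mol → 0.124 g
Anode: 2H₂O → O₂ + 4H⁺ + 4e⁻ → n(O₂) = 0.003887/4 = 9.718×10^-4 mol → 0.0218 L

0.124 g Cu; 0.0218 L O₂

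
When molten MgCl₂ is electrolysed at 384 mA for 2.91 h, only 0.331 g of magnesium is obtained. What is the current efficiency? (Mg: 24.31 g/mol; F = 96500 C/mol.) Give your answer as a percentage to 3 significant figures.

65.3%

Q = 0.384 × 10476 = 4023 C
n(e⁻) = 4023 / 96500 = 0.04169 mol
Mg²⁺ + 2e⁻ → Mg, so theoretical n(Mg) = 0.02085 mol → 0.5069 g
Efficiency = 0.331 / 0.5069 = 0.6530 = 65.3%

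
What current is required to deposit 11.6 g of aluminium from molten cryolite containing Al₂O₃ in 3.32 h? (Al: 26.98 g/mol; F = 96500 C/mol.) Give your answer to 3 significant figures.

n(Al) = 11.6 / 26.98 = 0.4299 mol
Al³⁺ + 3e⁻ → Al, so n(e⁻) = 3 × 0.4299 = 1.290 mol
Q = 1.290 × 96500 = 1.245×10^5 C
I = Q / t = 1.245×10^5 / 11952 s = 10.4 A

10.4 A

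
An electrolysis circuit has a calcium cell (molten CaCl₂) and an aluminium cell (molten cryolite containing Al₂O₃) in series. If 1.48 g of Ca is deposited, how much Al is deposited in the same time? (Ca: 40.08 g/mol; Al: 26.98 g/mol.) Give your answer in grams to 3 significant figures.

0.664 g

n(Ca) = 1.48 / 40.08 = 0.03693 mol
Ca²⁺ + 2e⁻ → Ca, so n(e⁻) = 2 × 0.03693 = 0.07386 mol
Same current for the same time ⇒ same n(e⁻) = 0.07386 mol in both cells.
Al³⁺ + 3e⁻ → Al, so n(Al) = 0.07386 / 3 = 0.02462 mol
m(Al) = 0.02462 × 26.98 = 0.664 g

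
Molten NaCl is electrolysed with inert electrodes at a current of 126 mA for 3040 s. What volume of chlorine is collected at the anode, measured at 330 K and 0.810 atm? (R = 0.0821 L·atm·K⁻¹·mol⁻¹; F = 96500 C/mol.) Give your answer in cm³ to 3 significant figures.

Q = 0.126 A × 3040 s = 383.0 C
Moles of electrons = 383.0 / 96500 = 0.003969 mol
2Cl⁻ → Cl₂ + 2e⁻, so n(Cl₂) = 0.003969 / 2 = 0.001985 mol
V = nRT/P = 0.001985 × 0.0821 × 330 / 0.810 = 0.06639 L
= 66.4 cm³

66.4 cm³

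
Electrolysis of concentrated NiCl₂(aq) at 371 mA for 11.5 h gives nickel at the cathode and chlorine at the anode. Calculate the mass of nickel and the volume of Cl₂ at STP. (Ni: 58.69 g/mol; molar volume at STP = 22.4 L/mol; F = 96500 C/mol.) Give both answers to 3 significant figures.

Q = 0.371 × 41400 = 15360 C; n(e⁻) = 15360 / 96500 = 0.1592 mol
Cathode: Ni²⁺ + 2e⁻ → Ni → n(Ni) = 0.1592/2 = 0.07960 mol → 4.67 g
Anode: 2Cl⁻ → Cl₂ + 2e⁻ → n(Cl₂) = 0.1592/2 = 0.07960 mol → 1.78 L

4.67 g Ni; 1.78 L Cl₂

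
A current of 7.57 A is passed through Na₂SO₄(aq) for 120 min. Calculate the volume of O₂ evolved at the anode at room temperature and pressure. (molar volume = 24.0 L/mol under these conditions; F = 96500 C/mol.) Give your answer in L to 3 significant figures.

Charge passed = 7.57 × 7200 = 54500 C
Moles of electrons = 54500 / 96500 = 0.5648 mol
2H₂O → O₂ + 4H⁺ + 4e⁻, so n(O₂) = 0.5648 / 4 = 0.1412 mol
V = 0.1412 × 24.0 = 3.389 L

3.39 L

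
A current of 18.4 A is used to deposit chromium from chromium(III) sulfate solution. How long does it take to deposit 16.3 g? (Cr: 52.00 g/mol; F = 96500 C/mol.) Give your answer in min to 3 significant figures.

n(Cr) = 16.3 / 52.00 = 0.3135 mol
Cr³⁺ + 3e⁻ → Cr, so n(e⁻) = 3 × 0.3135 = 0.9405 mol
Q = 0.9405 × 96500 = 90760 C
t = Q / I = 90760 / 18.4 = 4933 s = 82.2 min

82.2 min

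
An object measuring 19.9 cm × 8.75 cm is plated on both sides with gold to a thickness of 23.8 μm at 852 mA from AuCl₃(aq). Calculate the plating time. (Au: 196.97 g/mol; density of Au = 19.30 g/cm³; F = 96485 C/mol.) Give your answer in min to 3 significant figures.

460 min

Plated area = 2 × 19.9 × 8.75 = 348.3 cm²
Volume = 348.3 × 23.8×10⁻⁴ cm = 0.8290 cm³
m(Au) = 0.8290 × 19.30 = 16.00 g
n(Au) = 16.00 / 196.97 = 0.08123 mol; n(e⁻) = 3 × 0.08123 = 0.2437 mol
Q = 0.2437 × 96485 = 23510 C
t = 23510 / 0.852 = 27590 s = 460 min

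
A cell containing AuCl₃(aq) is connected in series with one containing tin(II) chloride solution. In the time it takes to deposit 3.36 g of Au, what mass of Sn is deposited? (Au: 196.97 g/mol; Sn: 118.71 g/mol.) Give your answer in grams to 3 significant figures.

n(Au) = 3.36 / 196.97 = 0.01706 mol
Au³⁺ + 3e⁻ → Au, so n(e⁻) = 3 × 0.01706 = 0.05118 mol
The cells are in series, so the same charge (and hence the same n(e⁻) = 0.05118 mol) passes through both.
Sn²⁺ + 2e⁻ → Sn, so n(Sn) = 0.05118 / 2 = 0.02559 mol
m(Sn) = 0.02559 × 118.71 = 3.04 g

3.04 g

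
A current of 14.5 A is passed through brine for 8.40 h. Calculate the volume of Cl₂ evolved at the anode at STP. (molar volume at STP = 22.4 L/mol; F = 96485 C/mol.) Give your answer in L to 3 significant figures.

50.9 L

Q = 14.5 A × 30240 s = 4.385×10^5 C
Moles of electrons = 4.385×10^5 / 96485 = 4.545 mol
2Cl⁻ → Cl₂ + 2e⁻, so n(Cl₂) = 4.545 / 2 = 2.273 mol
V = 2.273 × 22.4 = 50.92 L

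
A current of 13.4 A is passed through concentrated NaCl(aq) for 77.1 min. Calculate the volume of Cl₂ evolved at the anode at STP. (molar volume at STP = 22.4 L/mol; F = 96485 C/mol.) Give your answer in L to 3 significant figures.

Charge passed = 13.4 × 4626 = 61990 C
n(e⁻) = Q/F = 61990/96485 = 0.6425 mol
2Cl⁻ → Cl₂ + 2e⁻, so n(Cl₂) = 0.6425 / 2 = 0.3213 mol
V = 0.3213 × 22.4 = 7.197 L

7.20 L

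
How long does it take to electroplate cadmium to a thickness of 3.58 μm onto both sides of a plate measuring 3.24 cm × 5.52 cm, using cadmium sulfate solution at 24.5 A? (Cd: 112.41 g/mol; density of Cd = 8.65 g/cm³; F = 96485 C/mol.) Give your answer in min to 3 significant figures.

0.129 min

Plated area = 2 × 3.24 × 5.52 = 35.77 cm²
Volume = 35.77 × 3.58×10⁻⁴ cm = 0.01281 cm³
m(Cd) = 0.01281 × 8.65 = 0.1108 g
n(Cd) = 0.1108 / 112.41 = 9.857×10^-4 mol; n(e⁻) = 2 × 9.857×10^-4 = 0.001971 mol
Q = 0.001971 × 96485 = 190.2 C
t = 190.2 / 24.5 = 7.763 s = 0.129 min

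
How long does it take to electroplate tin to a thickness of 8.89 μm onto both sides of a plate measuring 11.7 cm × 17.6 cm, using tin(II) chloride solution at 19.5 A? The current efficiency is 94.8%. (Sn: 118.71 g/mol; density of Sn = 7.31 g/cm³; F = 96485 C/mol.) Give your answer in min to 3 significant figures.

Plated area = 2 × 11.7 × 17.6 = 411.8 cm²
Volume = 411.8 × 8.89×10⁻⁴ cm = 0.3661 cm³
m(Sn) = 0.3661 × 7.31 = 2.676 g
n(Sn) = 2.676 / 118.71 = 0.02254 mol; n(e⁻) = 2 × 0.02254 = 0.04508 mol
Q = 0.04508 × 96485 / 0.948 = 4588 C
t = 4588 / 19.5 = 235.3 s = 3.92 min

3.92 min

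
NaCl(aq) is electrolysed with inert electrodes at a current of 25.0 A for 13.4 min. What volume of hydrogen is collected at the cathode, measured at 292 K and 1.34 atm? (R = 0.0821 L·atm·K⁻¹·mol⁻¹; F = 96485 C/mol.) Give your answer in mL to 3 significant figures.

Q = 25.0 A × 804 s = 20100 C
n(e⁻) = 20100 / 96485 = 0.2083 mol
2H⁺ + 2e⁻ → H₂, so n(H₂) = 0.2083 / 2 = 0.1042 mol
V = nRT/P = 0.1042 × 0.0821 × 292 / 1.34 = 1.864 L
= 1860 mL

1860 mL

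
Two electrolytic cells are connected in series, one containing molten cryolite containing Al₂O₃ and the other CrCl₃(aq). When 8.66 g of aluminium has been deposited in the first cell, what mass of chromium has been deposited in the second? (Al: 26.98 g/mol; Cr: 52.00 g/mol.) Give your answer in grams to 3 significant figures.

n(Al) = 8.66 / 26.98 = 0.3210 mol
Al³⁺ + 3e⁻ → Al, so n(e⁻) = 3 × 0.3210 = 0.9630 mol
In series, the same 0.9630 mol of electrons flows through the second cell.
Cr³⁺ + 3e⁻ → Cr, so n(Cr) = 0.9630 / 3 = 0.3210 mol
m(Cr) = 0.3210 × 52.00 = 16.7 g

16.7 g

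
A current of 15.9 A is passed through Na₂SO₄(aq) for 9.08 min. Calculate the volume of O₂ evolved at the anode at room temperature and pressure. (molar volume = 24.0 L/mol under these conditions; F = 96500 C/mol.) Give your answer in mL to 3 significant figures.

539 mL

Charge passed = 15.9 × 544.8 = 8662 C
n(e⁻) = Q/F = 8662/96500 = 0.08976 mol
2H₂O → O₂ + 4H⁺ + 4e⁻, so n(O₂) = 0.08976 / 4 = 0.02244 mol
V = 0.02244 × 24.0 = 0.5386 L
= 539 mL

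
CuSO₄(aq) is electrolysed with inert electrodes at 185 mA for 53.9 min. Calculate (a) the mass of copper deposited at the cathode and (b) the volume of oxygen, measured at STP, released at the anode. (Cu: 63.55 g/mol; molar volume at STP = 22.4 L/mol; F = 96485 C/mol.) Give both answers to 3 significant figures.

Q = 0.185 × 3234 = 598.3 C; n(e⁻) = 598.3 / 96485 = 0.006201 mol
Cathode: Cu²⁺ + 2e⁻ → Cu → n(Cu) = 0.006201/2 = 0.003101 mol → 0.197 g
Anode: 2H₂O → O₂ + 4H⁺ + 4e⁻ → n(O₂) = 0.006201/4 = 0.001550 mol → 0.0347 L

0.197 g Cu; 0.0347 L O₂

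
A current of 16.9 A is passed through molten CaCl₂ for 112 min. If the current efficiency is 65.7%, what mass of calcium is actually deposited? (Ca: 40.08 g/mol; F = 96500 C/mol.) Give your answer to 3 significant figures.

Q = 16.9 × 6720 = 1.136×10^5 C
n(e⁻) = 1.136×10^5 / 96500 = 1.177 mol
Ca²⁺ + 2e⁻ → Ca, so theoretical m(Ca) = 0.5885 × 40.08 = 23.59 g
Actual mass = 65.7% × 23.59 = 15.5 g

15.5 g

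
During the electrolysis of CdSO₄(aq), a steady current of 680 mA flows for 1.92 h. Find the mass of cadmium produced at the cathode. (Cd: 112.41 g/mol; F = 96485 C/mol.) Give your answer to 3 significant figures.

2.74 g

Charge passed = 0.680 × 6912 = 4700 C
n(e⁻) = 4700 / 96485 = 0.04871 mol
Cd²⁺ + 2e⁻ → Cd, so n(Cd) = 0.04871 / 2 = 0.02436 mol
m = 0.02436 × 112.41 = 2.74 g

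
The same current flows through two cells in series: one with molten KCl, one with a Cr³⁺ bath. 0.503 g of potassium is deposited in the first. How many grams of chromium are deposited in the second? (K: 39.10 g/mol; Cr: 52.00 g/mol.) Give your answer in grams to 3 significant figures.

n(K) = 0.503 / 39.10 = 0.01286 mol
K⁺ + e⁻ → K, so n(e⁻) = 0.01286 mol
The cells are in series, so the same charge (and hence the same n(e⁻) = 0.01286 mol) passes through both.
Cr³⁺ + 3e⁻ → Cr, so n(Cr) = 0.01286 / 3 = 0.004287 mol
m(Cr) = 0.004287 × 52.00 = 0.223 g

0.223 g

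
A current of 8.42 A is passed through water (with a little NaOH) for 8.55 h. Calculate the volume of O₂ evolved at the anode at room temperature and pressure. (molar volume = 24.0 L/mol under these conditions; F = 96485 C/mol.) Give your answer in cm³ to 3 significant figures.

16100 cm³

Q = 8.42 A × 30780 s = 2.592×10^5 C
Moles of electrons = 2.592×10^5 / 96485 = 2.686 mol
2H₂O → O₂ + 4H⁺ + 4e⁻, so n(O₂) = 2.686 / 4 = 0.6715 mol
V = 0.6715 × 24.0 = 16.12 L
= 16100 cm³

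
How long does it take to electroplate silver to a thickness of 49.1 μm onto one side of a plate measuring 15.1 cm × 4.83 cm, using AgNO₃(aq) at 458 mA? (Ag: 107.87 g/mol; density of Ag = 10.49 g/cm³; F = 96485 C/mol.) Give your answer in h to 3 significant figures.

Plated area = 15.1 × 4.83 = 72.93 cm²
Volume = 72.93 × 49.1×10⁻⁴ cm = 0.3581 cm³
m(Ag) = 0.3581 × 10.49 = 3.756 g
n(Ag) = 3.756 / 107.87 = 0.03482 mol; n(e⁻) = 0.03482 mol
Q = 0.03482 × 96485 = 3360 C
t = 3360 / 0.458 = 7336 s = 2.04 h

2.04 h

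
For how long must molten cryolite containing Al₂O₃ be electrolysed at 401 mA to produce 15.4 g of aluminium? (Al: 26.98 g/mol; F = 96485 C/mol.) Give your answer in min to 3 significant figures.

6870 min

n(Al) = 15.4 / 26.98 = 0.5708 mol
Al³⁺ + 3e⁻ → Al, so n(e⁻) = 3 × 0.5708 = 1.712 mol
Q = 1.712 × 96485 = 1.652×10^5 C
t = Q / I = 1.652×10^5 / 0.401 = 4.120×10^5 s = 6870 min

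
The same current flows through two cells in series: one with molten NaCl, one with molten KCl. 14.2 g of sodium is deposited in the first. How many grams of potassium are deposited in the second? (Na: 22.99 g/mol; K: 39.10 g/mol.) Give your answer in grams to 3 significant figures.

n(Na) = 14.2 / 22.99 = 0.6177 mol
Na⁺ + e⁻ → Na, so n(e⁻) = 0.6177 mol
In series, the same 0.6177 mol of electrons flows through the second cell.
K⁺ + e⁻ → K, so n(K) = 0.6177 mol
m(K) = 0.6177 × 39.10 = 24.2 g

24.2 g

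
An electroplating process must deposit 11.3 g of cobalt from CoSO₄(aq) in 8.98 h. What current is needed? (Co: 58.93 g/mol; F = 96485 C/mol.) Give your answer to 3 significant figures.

n(Co) = 11.3 / 58.93 = 0.1918 mol
Co²⁺ + 2e⁻ → Co, so n(e⁻) = 2 × 0.1918 = 0.3836 mol
Q = 0.3836 × 96485 = 37010 C
I = Q / t = 37010 / 32328 s = 1.14 A

1.14 A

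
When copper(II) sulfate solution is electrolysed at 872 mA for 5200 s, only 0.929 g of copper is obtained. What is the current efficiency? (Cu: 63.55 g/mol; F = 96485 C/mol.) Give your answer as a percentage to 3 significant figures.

Q = 0.872 × 5200 = 4534 C
n(e⁻) = 4534 / 96485 = 0.04699 mol
Cu²⁺ + 2e⁻ → Cu, so theoretical n(Cu) = 0.02350 mol → 1.493 g
Efficiency = 0.929 / 1.493 = 0.6222 = 62.2%

62.2%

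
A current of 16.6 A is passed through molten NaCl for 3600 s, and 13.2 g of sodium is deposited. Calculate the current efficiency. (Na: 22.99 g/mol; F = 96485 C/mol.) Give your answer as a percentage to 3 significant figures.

92.7%

Q = 16.6 × 3600 = 59760 C
n(e⁻) = 59760 / 96485 = 0.6194 mol
Na⁺ + e⁻ → Na, so theoretical n(Na) = 0.6194 mol → 14.24 g
Efficiency = 13.2 / 14.24 = 0.9270 = 92.7%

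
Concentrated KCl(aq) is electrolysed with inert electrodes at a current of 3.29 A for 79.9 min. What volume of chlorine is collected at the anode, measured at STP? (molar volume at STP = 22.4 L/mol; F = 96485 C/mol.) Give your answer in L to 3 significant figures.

1.83 L

Q = 3.29 A × 4794 s = 15770 C
Moles of electrons = 15770 / 96485 = 0.1634 mol
2Cl⁻ → Cl₂ + 2e⁻, so n(Cl₂) = 0.1634 / 2 = 0.08170 mol
V = 0.08170 × 22.4 = 1.830 L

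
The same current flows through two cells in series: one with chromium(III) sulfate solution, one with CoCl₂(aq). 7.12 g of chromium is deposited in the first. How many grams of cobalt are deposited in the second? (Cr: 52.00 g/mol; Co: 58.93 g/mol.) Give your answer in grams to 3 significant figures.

n(Cr) = 7.12 / 52.00 = 0.1369 mol
Cr³⁺ + 3e⁻ → Cr, so n(e⁻) = 3 × 0.1369 = 0.4107 mol
In series, the same 0.4107 mol of electrons flows through the second cell.
Co²⁺ + 2e⁻ → Co, so n(Co) = 0.4107 / 2 = 0.2054 mol
m(Co) = 0.2054 × 58.93 = 12.1 g

12.1 g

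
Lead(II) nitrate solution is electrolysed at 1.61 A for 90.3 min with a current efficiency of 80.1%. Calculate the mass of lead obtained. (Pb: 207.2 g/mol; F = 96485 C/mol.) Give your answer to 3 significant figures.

7.50 g

Q = 1.61 × 5418 = 8723 C
n(e⁻) = 8723 / 96485 = 0.09041 mol
Pb²⁺ + 2e⁻ → Pb, so theoretical m(Pb) = 0.04521 × 207.2 = 9.368 g
Actual mass = 80.1% × 9.368 = 7.50 g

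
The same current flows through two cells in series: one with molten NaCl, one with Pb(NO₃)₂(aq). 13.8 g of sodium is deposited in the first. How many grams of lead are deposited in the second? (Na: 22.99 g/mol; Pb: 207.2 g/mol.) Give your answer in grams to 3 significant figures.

62.2 g

n(Na) = 13.8 / 22.99 = 0.6003 mol
Na⁺ + e⁻ → Na, so n(e⁻) = 0.6003 mol
Same current for the same time ⇒ same n(e⁻) = 0.6003 mol in both cells.
Pb²⁺ + 2e⁻ → Pb, so n(Pb) = 0.6003 / 2 = 0.3002 mol
m(Pb) = 0.3002 × 207.2 = 62.2 g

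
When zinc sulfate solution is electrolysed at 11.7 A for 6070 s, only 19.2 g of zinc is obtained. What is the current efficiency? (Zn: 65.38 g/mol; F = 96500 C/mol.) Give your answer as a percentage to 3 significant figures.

79.8%

Q = 11.7 × 6070 = 71020 C
n(e⁻) = 71020 / 96500 = 0.7360 mol
Zn²⁺ + 2e⁻ → Zn, so theoretical n(Zn) = 0.3680 mol → 24.06 g
Efficiency = 19.2 / 24.06 = 0.7980 = 79.8%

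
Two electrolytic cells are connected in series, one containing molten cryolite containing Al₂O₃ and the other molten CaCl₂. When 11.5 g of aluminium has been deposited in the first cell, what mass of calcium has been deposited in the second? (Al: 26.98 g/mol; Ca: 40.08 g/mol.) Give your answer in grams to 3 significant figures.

n(Al) = 11.5 / 26.98 = 0.4262 mol
Al³⁺ + 3e⁻ → Al, so n(e⁻) = 3 × 0.4262 = 1.279 mol
The cells are in series, so the same charge (and hence the same n(e⁻) = 1.279 mol) passes through both.
Ca²⁺ + 2e⁻ → Ca, so n(Ca) = 1.279 / 2 = 0.6395 mol
m(Ca) = 0.6395 × 40.08 = 25.6 g

25.6 g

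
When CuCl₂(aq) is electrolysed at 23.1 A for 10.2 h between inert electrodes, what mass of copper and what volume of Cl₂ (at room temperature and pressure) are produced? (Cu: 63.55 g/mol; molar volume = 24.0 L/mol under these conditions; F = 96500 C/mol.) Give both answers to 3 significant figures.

Q = 23.1 × 36720 = 8.482×10^5 C; n(e⁻) = 8.482×10^5 / 96500 = 8.790 mol
Cathode: Cu²⁺ + 2e⁻ → Cu → n(Cu) = 8.790/2 = 4.395 mol → 279 g
Anode: 2Cl⁻ → Cl₂ + 2e⁻ → n(Cl₂) = 8.790/2 = 4.395 mol → 105 L

279 g Cu; 105 L Cl₂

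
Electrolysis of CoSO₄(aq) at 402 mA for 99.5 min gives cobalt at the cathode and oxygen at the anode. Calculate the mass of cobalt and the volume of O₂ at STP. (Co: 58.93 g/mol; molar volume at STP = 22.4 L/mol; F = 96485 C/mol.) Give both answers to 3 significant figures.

Q = 0.402 × 5970 = 2400 C; n(e⁻) = 2400 / 96485 = 0.02487 mol
Cathode: Co²⁺ + 2e⁻ → Co → n(Co) = 0.02487/2 = 0.01244 mol → 0.733 g
Anode: 2H₂O → O₂ + 4H⁺ + 4e⁻ → n(O₂) = 0.02487/4 = 0.006218 mol → 0.139 L

0.733 g Co; 0.139 L O₂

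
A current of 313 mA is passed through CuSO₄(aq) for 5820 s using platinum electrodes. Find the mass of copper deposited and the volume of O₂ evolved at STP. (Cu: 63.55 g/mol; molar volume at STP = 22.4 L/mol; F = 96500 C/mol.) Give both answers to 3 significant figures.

Q = 0.313 × 5820 = 1822 C; n(e⁻) = 1822 / 96500 = 0.01888 mol
Cathode: Cu²⁺ + 2e⁻ → Cu → n(Cu) = 0.01888/2 = 0.009440 mol → 0.600 g
Anode: 2H₂O → O₂ + 4H⁺ + 4e⁻ → n(O₂) = 0.01888/4 = 0.004720 mol → 0.106 L

0.600 g Cu; 0.106 L O₂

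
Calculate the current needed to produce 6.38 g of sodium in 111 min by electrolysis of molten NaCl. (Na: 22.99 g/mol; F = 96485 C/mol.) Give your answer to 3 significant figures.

n(Na) = 6.38 / 22.99 = 0.2775 mol
Na⁺ + e⁻ → Na, so n(e⁻) = 0.2775 mol
Q = 0.2775 × 96485 = 26770 C
I = Q / t = 26770 / 6660 s = 4.02 A

4.02 A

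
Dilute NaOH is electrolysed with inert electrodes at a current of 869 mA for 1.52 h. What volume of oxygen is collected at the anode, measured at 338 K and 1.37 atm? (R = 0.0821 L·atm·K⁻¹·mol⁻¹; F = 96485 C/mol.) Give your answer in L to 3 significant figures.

0.250 L

Charge passed = 0.869 × 5472 = 4755 C
n(e⁻) = 4755 / 96485 = 0.04928 mol
2H₂O → O₂ + 4H⁺ + 4e⁻, so n(O₂) = 0.04928 / 4 = 0.01232 mol
V = nRT/P = 0.01232 × 0.0821 × 338 / 1.37 = 0.2495 L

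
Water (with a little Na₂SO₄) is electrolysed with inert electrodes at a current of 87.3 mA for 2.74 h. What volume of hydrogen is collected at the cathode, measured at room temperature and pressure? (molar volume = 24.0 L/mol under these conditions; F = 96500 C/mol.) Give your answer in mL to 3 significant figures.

107 mL

Q = It = 0.0873 × 9864 = 861.1 C
n(e⁻) = 861.1 / 96500 = 0.008923 mol
2H⁺ + 2e⁻ → H₂, so n(H₂) = 0.008923 / 2 = 0.004462 mol
V = 0.004462 × 24.0 = 0.1071 L
= 107 mL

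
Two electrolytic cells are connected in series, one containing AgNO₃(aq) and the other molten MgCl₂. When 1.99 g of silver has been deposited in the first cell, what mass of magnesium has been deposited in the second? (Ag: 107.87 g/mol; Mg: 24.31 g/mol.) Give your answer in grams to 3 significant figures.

n(Ag) = 1.99 / 107.87 = 0.01845 mol
Ag⁺ + e⁻ → Ag, so n(e⁻) = 0.01845 mol
Same current for the same time ⇒ same n(e⁻) = 0.01845 mol in both cells.
Mg²⁺ + 2e⁻ → Mg, so n(Mg) = 0.01845 / 2 = 0.009225 mol
m(Mg) = 0.009225 × 24.31 = 0.224 g

0.224 g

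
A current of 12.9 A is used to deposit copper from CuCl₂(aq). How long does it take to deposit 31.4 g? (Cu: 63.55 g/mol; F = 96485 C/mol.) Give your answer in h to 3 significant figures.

n(Cu) = 31.4 / 63.55 = 0.4941 mol
Cu²⁺ + 2e⁻ → Cu, so n(e⁻) = 2 × 0.4941 = 0.9882 mol
Q = 0.9882 × 96485 = 95350 C
t = Q / I = 95350 / 12.9 = 7391 s = 2.05 h

2.05 h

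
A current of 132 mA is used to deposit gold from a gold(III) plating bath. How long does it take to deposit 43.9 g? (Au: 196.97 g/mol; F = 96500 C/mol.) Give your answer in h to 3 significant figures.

n(Au) = 43.9 / 196.97 = 0.2229 mol
Au³⁺ + 3e⁻ → Au, so n(e⁻) = 3 × 0.2229 = 0.6687 mol
Q = 0.6687 × 96500 = 64530 C
t = Q / I = 64530 / 0.132 = 4.889×10^5 s = 136 h

136 h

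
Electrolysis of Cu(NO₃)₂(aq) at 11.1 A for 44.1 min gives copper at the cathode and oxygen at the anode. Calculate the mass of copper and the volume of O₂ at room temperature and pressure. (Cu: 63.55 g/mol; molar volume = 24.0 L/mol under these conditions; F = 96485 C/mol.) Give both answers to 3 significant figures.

9.67 g Cu; 1.83 L O₂

Q = 11.1 × 2646 = 29370 C; n(e⁻) = 29370 / 96485 = 0.3044 mol
Cathode: Cu²⁺ + 2e⁻ → Cu → n(Cu) = 0.3044/2 = 0.1522 mol → 9.67 g
Anode: 2H₂O → O₂ + 4H⁺ + 4e⁻ → n(O₂) = 0.3044/4 = 0.07610 mol → 1.83 L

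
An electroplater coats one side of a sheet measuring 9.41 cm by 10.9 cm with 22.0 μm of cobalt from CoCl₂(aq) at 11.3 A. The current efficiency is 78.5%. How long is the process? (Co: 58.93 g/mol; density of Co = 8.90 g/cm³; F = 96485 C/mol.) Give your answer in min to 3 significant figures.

Plated area = 9.41 × 10.9 = 102.6 cm²
Volume = 102.6 × 22.0×10⁻⁴ cm = 0.2257 cm³
m(Co) = 0.2257 × 8.90 = 2.009 g
n(Co) = 2.009 / 58.93 = 0.03409 mol; n(e⁻) = 2 × 0.03409 = 0.06818 mol
Q = 0.06818 × 96485 / 0.785 = 8380 C
t = 8380 / 11.3 = 741.6 s = 12.4 min

12.4 min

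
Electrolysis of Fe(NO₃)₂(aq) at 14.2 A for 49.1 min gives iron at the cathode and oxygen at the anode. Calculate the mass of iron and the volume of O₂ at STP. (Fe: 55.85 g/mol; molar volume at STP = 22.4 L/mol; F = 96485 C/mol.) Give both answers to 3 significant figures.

Q = 14.2 × 2946 = 41830 C; n(e⁻) = 41830 / 96485 = 0.4335 mol
Cathode: Fe²⁺ + 2e⁻ → Fe → n(Fe) = 0.4335/2 = 0.2168 mol → 12.1 g
Anode: 2H₂O → O₂ + 4H⁺ + 4e⁻ → n(O₂) = 0.4335/4 = 0.1084 mol → 2.43 L

12.1 g Fe; 2.43 L O₂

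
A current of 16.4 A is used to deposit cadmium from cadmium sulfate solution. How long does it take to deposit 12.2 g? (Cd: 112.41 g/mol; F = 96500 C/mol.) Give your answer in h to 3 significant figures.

n(Cd) = 12.2 / 112.41 = 0.1085 mol
Cd²⁺ + 2e⁻ → Cd, so n(e⁻) = 2 × 0.1085 = 0.2170 mol
Q = 0.2170 × 96500 = 20940 C
t = Q / I = 20940 / 16.4 = 1277 s = 0.355 h

0.355 h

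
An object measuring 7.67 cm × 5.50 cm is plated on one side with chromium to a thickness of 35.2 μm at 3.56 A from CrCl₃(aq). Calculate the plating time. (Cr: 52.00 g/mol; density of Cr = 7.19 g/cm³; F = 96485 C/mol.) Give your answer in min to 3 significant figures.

Plated area = 7.67 × 5.50 = 42.19 cm²
Volume = 42.19 × 35.2×10⁻⁴ cm = 0.1485 cm³
m(Cr) = 0.1485 × 7.19 = 1.068 g
n(Cr) = 1.068 / 52.00 = 0.02054 mol; n(e⁻) = 3 × 0.02054 = 0.06162 mol
Q = 0.06162 × 96485 = 5945 C
t = 5945 / 3.56 = 1670 s = 27.8 min

27.8 min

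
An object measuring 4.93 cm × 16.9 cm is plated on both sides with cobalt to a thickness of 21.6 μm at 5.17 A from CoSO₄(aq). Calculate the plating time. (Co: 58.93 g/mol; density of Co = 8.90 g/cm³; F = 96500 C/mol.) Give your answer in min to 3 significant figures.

Plated area = 2 × 4.93 × 16.9 = 166.6 cm²
Volume = 166.6 × 21.6×10⁻⁴ cm = 0.3599 cm³
m(Co) = 0.3599 × 8.90 = 3.203 g
n(Co) = 3.203 / 58.93 = 0.05435 mol; n(e⁻) = 2 × 0.05435 = 0.1087 mol
Q = 0.1087 × 96500 = 10490 C
t = 10490 / 5.17 = 2029 s = 33.8 min

33.8 min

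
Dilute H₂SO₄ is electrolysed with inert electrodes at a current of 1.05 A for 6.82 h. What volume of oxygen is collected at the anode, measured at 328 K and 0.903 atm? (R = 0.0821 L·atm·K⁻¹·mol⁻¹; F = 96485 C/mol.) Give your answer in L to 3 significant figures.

Q = It = 1.05 × 24552 = 25780 C
Moles of electrons = 25780 / 96485 = 0.2672 mol
2H₂O → O₂ + 4H⁺ + 4e⁻, so n(O₂) = 0.2672 / 4 = 0.06680 mol
V = nRT/P = 0.06680 × 0.0821 × 328 / 0.903 = 1.992 L

1.99 L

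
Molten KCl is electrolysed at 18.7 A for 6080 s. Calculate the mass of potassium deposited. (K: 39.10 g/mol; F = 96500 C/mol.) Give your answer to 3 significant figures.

46.1 g

Q = It = 18.7 × 6080 = 1.137×10^5 C
n(e⁻) = Q/F = 1.137×10^5/96500 = 1.178 mol
K⁺ + e⁻ → K, so n(K) = 1.178 mol
m = 1.178 × 39.10 = 46.1 g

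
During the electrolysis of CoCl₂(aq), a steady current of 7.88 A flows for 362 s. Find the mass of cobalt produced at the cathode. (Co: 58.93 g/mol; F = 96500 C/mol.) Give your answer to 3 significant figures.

Q = It = 7.88 × 362 = 2853 C
n(e⁻) = Q/F = 2853/96500 = 0.02956 mol
Co²⁺ + 2e⁻ → Co, so n(Co) = 0.02956 / 2 = 0.01478 mol
m = 0.01478 × 58.93 = 0.871 g

0.871 g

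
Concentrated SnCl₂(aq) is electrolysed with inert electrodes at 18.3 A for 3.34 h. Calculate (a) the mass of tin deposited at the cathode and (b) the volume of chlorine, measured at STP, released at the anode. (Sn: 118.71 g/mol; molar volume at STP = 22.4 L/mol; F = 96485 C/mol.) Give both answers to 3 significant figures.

Q = 18.3 × 12024 = 2.200×10^5 C; n(e⁻) = 2.200×10^5 / 96485 = 2.280 mol
Cathode: Sn²⁺ + 2e⁻ → Sn → n(Sn) = 2.280/2 = 1.140 mol → 135 g
Anode: 2Cl⁻ → Cl₂ + 2e⁻ → n(Cl₂) = 2.280/2 = 1.140 mol → 25.5 L

135 g Sn; 25.5 L Cl₂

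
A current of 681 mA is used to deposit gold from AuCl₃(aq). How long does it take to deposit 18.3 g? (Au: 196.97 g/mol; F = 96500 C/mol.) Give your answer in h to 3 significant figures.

11.0 h

n(Au) = 18.3 / 196.97 = 0.09291 mol
Au³⁺ + 3e⁻ → Au, so n(e⁻) = 3 × 0.09291 = 0.2787 mol
Q = 0.2787 × 96500 = 26890 C
t = Q / I = 26890 / 0.681 = 39490 s = 11.0 h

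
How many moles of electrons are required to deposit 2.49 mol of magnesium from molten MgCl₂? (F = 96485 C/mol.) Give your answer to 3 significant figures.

4.98 mol

Mg²⁺ + 2e⁻ → Mg, so n(e⁻) = 2 × 2.49 = 4.980 mol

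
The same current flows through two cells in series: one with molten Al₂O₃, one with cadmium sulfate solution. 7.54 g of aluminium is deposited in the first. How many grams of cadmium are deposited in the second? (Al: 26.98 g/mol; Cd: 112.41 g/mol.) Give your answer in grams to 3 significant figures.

47.1 g

n(Al) = 7.54 / 26.98 = 0.2795 mol
Al³⁺ + 3e⁻ → Al, so n(e⁻) = 3 × 0.2795 = 0.8385 mol
In series, the same 0.8385 mol of electrons flows through the second cell.
Cd²⁺ + 2e⁻ → Cd, so n(Cd) = 0.8385 / 2 = 0.4193 mol
m(Cd) = 0.4193 × 112.41 = 47.1 g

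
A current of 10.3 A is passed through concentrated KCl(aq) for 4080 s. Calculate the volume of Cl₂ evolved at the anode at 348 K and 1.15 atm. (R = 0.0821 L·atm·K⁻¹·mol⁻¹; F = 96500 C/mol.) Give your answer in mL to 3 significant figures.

5410 mL

Q = 10.3 A × 4080 s = 42020 C
n(e⁻) = Q/F = 42020/96500 = 0.4354 mol
2Cl⁻ → Cl₂ + 2e⁻, so n(Cl₂) = 0.4354 / 2 = 0.2177 mol
V = nRT/P = 0.2177 × 0.0821 × 348 / 1.15 = 5.409 L
= 5410 mL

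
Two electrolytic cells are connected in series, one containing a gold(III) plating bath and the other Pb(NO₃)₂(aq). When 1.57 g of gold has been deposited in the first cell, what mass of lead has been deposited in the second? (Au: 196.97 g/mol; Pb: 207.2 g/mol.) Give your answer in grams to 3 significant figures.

2.48 g

n(Au) = 1.57 / 196.97 = 0.007971 mol
Au³⁺ + 3e⁻ → Au, so n(e⁻) = 3 × 0.007971 = 0.02391 mol
Same current for the same time ⇒ same n(e⁻) = 0.02391 mol in both cells.
Pb²⁺ + 2e⁻ → Pb, so n(Pb) = 0.02391 / 2 = 0.01196 mol
m(Pb) = 0.01196 × 207.2 = 2.48 g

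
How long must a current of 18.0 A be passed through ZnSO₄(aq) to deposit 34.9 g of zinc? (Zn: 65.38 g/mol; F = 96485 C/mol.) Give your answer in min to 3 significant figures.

n(Zn) = 34.9 / 65.38 = 0.5338 mol
Zn²⁺ + 2e⁻ → Zn, so n(e⁻) = 2 × 0.5338 = 1.068 mol
Q = 1.068 × 96485 = 1.030×10^5 C
t = Q / I = 1.030×10^5 / 18.0 = 5722 s = 95.4 min

95.4 min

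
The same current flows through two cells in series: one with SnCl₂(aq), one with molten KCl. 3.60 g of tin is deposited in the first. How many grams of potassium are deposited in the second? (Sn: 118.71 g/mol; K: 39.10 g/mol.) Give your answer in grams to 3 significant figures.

n(Sn) = 3.60 / 118.71 = 0.03033 mol
Sn²⁺ + 2e⁻ → Sn, so n(e⁻) = 2 × 0.03033 = 0.06066 mol
In series, the same 0.06066 mol of electrons flows through the second cell.
K⁺ + e⁻ → K, so n(K) = 0.06066 mol
m(K) = 0.06066 × 39.10 = 2.37 g

2.37 g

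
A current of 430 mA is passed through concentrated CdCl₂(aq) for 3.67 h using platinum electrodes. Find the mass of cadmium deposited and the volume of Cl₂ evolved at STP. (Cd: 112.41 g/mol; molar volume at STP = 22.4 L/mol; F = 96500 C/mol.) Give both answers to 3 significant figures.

3.31 g Cd; 0.659 L Cl₂

Q = 0.430 × 13212 = 5681 C; n(e⁻) = 5681 / 96500 = 0.05887 mol
Cathode: Cd²⁺ + 2e⁻ → Cd → n(Cd) = 0.05887/2 = 0.02944 mol → 3.31 g
Anode: 2Cl⁻ → Cl₂ + 2e⁻ → n(Cl₂) = 0.05887/2 = 0.02944 mol → 0.659 L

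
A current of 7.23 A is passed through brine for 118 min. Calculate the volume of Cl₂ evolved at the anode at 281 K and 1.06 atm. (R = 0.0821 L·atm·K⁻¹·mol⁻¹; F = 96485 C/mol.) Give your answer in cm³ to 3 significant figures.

5770 cm³

Q = It = 7.23 × 7080 = 51190 C
n(e⁻) = 51190 / 96485 = 0.5305 mol
2Cl⁻ → Cl₂ + 2e⁻, so n(Cl₂) = 0.5305 / 2 = 0.2653 mol
V = nRT/P = 0.2653 × 0.0821 × 281 / 1.06 = 5.774 L
= 5770 cm³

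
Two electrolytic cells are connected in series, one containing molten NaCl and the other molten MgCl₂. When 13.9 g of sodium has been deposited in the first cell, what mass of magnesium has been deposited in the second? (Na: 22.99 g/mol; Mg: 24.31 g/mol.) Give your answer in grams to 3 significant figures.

n(Na) = 13.9 / 22.99 = 0.6046 mol
Na⁺ + e⁻ → Na, so n(e⁻) = 0.6046 mol
Same current for the same time ⇒ same n(e⁻) = 0.6046 mol in both cells.
Mg²⁺ + 2e⁻ → Mg, so n(Mg) = 0.6046 / 2 = 0.3023 mol
m(Mg) = 0.3023 × 24.31 = 7.35 g

7.35 g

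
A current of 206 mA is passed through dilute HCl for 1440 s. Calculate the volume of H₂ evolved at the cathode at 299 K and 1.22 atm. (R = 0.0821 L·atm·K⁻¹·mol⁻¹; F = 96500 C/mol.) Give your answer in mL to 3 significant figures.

Q = It = 0.206 × 1440 = 296.6 C
n(e⁻) = Q/F = 296.6/96500 = 0.003074 mol
2H⁺ + 2e⁻ → H₂, so n(H₂) = 0.003074 / 2 = 0.001537 mol
V = nRT/P = 0.001537 × 0.0821 × 299 / 1.22 = 0.03093 L
= 30.9 mL

30.9 mL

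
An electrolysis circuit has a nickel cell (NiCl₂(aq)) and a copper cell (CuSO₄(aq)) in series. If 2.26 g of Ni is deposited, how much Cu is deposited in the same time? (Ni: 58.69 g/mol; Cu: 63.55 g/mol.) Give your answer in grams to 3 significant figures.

2.45 g

n(Ni) = 2.26 / 58.69 = 0.03851 mol
Ni²⁺ + 2e⁻ → Ni, so n(e⁻) = 2 × 0.03851 = 0.07702 mol
The cells are in series, so the same charge (and hence the same n(e⁻) = 0.07702 mol) passes through both.
Cu²⁺ + 2e⁻ → Cu, so n(Cu) = 0.07702 / 2 = 0.03851 mol
m(Cu) = 0.03851 × 63.55 = 2.45 g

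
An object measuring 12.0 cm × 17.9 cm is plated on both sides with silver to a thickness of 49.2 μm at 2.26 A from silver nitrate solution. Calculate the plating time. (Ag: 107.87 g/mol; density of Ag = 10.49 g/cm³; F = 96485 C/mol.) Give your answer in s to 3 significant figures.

8780 s

Plated area = 2 × 12.0 × 17.9 = 429.6 cm²
Volume = 429.6 × 49.2×10⁻⁴ cm = 2.114 cm³
m(Ag) = 2.114 × 10.49 = 22.18 g
n(Ag) = 22.18 / 107.87 = 0.2056 mol; n(e⁻) = 0.2056 mol
Q = 0.2056 × 96485 = 19840 C
t = 19840 / 2.26 = 8779 s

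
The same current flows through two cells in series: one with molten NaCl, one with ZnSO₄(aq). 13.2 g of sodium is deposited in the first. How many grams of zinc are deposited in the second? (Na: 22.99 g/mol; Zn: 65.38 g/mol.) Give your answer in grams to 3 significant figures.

18.8 g

n(Na) = 13.2 / 22.99 = 0.5742 mol
Na⁺ + e⁻ → Na, so n(e⁻) = 0.5742 mol
In series, the same 0.5742 mol of electrons flows through the second cell.
Zn²⁺ + 2e⁻ → Zn, so n(Zn) = 0.5742 / 2 = 0.2871 mol
m(Zn) = 0.2871 × 65.38 = 18.8 g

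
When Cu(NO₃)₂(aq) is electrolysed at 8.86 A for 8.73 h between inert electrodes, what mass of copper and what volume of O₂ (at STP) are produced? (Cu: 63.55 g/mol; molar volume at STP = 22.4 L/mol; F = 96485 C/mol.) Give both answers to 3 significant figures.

Q = 8.86 × 31428 = 2.785×10^5 C; n(e⁻) = 2.785×10^5 / 96485 = 2.886 mol
Cathode: Cu²⁺ + 2e⁻ → Cu → n(Cu) = 2.886/2 = 1.443 mol → 91.7 g
Anode: 2H₂O → O₂ + 4H⁺ + 4e⁻ → n(O₂) = 2.886/4 = 0.7215 mol → 16.2 L

91.7 g Cu; 16.2 L O₂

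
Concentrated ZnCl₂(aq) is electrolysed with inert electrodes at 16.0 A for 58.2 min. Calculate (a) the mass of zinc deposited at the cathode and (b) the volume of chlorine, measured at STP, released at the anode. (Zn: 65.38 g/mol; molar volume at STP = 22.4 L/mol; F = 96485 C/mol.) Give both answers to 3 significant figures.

Q = 16.0 × 3492 = 55870 C; n(e⁻) = 55870 / 96485 = 0.5791 mol
Cathode: Zn²⁺ + 2e⁻ → Zn → n(Zn) = 0.5791/2 = 0.2896 mol → 18.9 g
Anode: 2Cl⁻ → Cl₂ + 2e⁻ → n(Cl₂) = 0.5791/2 = 0.2896 mol → 6.49 L

18.9 g Zn; 6.49 L Cl₂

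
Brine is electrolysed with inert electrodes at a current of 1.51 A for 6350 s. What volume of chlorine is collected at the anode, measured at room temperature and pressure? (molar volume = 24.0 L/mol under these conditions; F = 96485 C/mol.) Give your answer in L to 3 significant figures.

1.19 L

Q = It = 1.51 × 6350 = 9589 C
n(e⁻) = 9589 / 96485 = 0.09938 mol
2Cl⁻ → Cl₂ + 2e⁻, so n(Cl₂) = 0.09938 / 2 = 0.04969 mol
V = 0.04969 × 24.0 = 1.193 L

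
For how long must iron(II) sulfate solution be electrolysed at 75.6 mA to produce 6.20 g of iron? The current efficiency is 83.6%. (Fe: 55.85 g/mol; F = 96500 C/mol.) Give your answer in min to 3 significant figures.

5650 min

n(Fe) = 6.20 / 55.85 = 0.1110 mol
Fe²⁺ + 2e⁻ → Fe, so n(e⁻) = 2 × 0.1110 = 0.2220 mol
Q = 0.2220 × 96500 / 0.836 = 25630 C
t = Q / I = 25630 / 0.0756 = 3.390×10^5 s = 5650 min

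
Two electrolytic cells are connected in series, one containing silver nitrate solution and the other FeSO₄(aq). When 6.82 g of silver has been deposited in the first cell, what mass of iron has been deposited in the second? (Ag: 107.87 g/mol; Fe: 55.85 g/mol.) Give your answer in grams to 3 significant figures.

1.77 g

n(Ag) = 6.82 / 107.87 = 0.06322 mol
Ag⁺ + e⁻ → Ag, so n(e⁻) = 0.06322 mol
Since the cells are in series, n(e⁻) in the Fe cell is also 0.06322 mol.
Fe²⁺ + 2e⁻ → Fe, so n(Fe) = 0.06322 / 2 = 0.03161 mol
m(Fe) = 0.03161 × 55.85 = 1.77 g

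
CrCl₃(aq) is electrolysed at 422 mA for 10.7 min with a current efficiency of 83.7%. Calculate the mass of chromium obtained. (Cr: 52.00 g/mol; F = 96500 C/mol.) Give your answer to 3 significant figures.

0.0407 g

Q = 0.422 × 642 = 270.9 C
n(e⁻) = 270.9 / 96500 = 0.002807 mol
Cr³⁺ + 3e⁻ → Cr, so theoretical m(Cr) = 9.357×10^-4 × 52.00 = 0.04866 g
Actual mass = 83.7% × 0.04866 = 0.0407 g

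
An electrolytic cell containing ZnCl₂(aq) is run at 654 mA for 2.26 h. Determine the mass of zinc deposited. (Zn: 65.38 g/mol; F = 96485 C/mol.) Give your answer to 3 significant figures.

1.80 g

Charge passed = 0.654 × 8136 = 5321 C
Moles of electrons = 5321 / 96485 = 0.05515 mol
Zn²⁺ + 2e⁻ → Zn, so n(Zn) = 0.05515 / 2 = 0.02758 mol
m = 0.02758 × 65.38 = 1.80 g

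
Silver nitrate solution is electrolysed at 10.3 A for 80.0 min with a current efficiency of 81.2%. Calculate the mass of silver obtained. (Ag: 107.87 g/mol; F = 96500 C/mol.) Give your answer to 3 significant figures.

44.9 g

Q = 10.3 × 4800 = 49440 C
n(e⁻) = 49440 / 96500 = 0.5123 mol
Ag⁺ + e⁻ → Ag, so theoretical m(Ag) = 0.5123 × 107.87 = 55.26 g
Actual mass = 81.2% × 55.26 = 44.9 g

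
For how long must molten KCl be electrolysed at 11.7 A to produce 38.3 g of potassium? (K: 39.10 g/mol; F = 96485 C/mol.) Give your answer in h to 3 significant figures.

2.24 h

n(K) = 38.3 / 39.10 = 0.9795 mol
K⁺ + e⁻ → K, so n(e⁻) = 0.9795 mol
Q = 0.9795 × 96485 = 94510 C
t = Q / I = 94510 / 11.7 = 8078 s = 2.24 h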